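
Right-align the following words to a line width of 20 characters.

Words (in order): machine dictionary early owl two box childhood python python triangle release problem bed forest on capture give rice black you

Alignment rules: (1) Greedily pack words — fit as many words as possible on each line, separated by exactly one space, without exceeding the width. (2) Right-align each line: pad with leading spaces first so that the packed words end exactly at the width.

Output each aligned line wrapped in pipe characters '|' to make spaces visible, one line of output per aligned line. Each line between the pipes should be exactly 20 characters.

Line 1: ['machine', 'dictionary'] (min_width=18, slack=2)
Line 2: ['early', 'owl', 'two', 'box'] (min_width=17, slack=3)
Line 3: ['childhood', 'python'] (min_width=16, slack=4)
Line 4: ['python', 'triangle'] (min_width=15, slack=5)
Line 5: ['release', 'problem', 'bed'] (min_width=19, slack=1)
Line 6: ['forest', 'on', 'capture'] (min_width=17, slack=3)
Line 7: ['give', 'rice', 'black', 'you'] (min_width=19, slack=1)

Answer: |  machine dictionary|
|   early owl two box|
|    childhood python|
|     python triangle|
| release problem bed|
|   forest on capture|
| give rice black you|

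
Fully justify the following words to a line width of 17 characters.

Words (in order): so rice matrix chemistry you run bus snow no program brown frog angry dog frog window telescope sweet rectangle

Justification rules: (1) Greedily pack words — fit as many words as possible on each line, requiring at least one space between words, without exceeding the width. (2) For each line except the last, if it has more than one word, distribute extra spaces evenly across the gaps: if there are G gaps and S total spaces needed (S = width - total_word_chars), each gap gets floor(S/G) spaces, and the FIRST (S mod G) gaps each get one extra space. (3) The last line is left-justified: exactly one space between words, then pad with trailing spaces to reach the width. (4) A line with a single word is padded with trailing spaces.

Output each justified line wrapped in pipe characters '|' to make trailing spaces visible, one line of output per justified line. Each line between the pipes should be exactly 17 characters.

Answer: |so   rice  matrix|
|chemistry you run|
|bus    snow    no|
|program     brown|
|frog   angry  dog|
|frog       window|
|telescope   sweet|
|rectangle        |

Derivation:
Line 1: ['so', 'rice', 'matrix'] (min_width=14, slack=3)
Line 2: ['chemistry', 'you', 'run'] (min_width=17, slack=0)
Line 3: ['bus', 'snow', 'no'] (min_width=11, slack=6)
Line 4: ['program', 'brown'] (min_width=13, slack=4)
Line 5: ['frog', 'angry', 'dog'] (min_width=14, slack=3)
Line 6: ['frog', 'window'] (min_width=11, slack=6)
Line 7: ['telescope', 'sweet'] (min_width=15, slack=2)
Line 8: ['rectangle'] (min_width=9, slack=8)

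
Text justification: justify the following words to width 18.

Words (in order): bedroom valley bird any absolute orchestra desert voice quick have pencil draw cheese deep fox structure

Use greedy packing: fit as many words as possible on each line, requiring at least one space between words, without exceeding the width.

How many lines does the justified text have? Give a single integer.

Line 1: ['bedroom', 'valley'] (min_width=14, slack=4)
Line 2: ['bird', 'any', 'absolute'] (min_width=17, slack=1)
Line 3: ['orchestra', 'desert'] (min_width=16, slack=2)
Line 4: ['voice', 'quick', 'have'] (min_width=16, slack=2)
Line 5: ['pencil', 'draw', 'cheese'] (min_width=18, slack=0)
Line 6: ['deep', 'fox', 'structure'] (min_width=18, slack=0)
Total lines: 6

Answer: 6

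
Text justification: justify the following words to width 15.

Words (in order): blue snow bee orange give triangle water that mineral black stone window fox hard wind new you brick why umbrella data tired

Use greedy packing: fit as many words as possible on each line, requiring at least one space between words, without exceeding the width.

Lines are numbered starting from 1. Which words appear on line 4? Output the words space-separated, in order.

Line 1: ['blue', 'snow', 'bee'] (min_width=13, slack=2)
Line 2: ['orange', 'give'] (min_width=11, slack=4)
Line 3: ['triangle', 'water'] (min_width=14, slack=1)
Line 4: ['that', 'mineral'] (min_width=12, slack=3)
Line 5: ['black', 'stone'] (min_width=11, slack=4)
Line 6: ['window', 'fox', 'hard'] (min_width=15, slack=0)
Line 7: ['wind', 'new', 'you'] (min_width=12, slack=3)
Line 8: ['brick', 'why'] (min_width=9, slack=6)
Line 9: ['umbrella', 'data'] (min_width=13, slack=2)
Line 10: ['tired'] (min_width=5, slack=10)

Answer: that mineral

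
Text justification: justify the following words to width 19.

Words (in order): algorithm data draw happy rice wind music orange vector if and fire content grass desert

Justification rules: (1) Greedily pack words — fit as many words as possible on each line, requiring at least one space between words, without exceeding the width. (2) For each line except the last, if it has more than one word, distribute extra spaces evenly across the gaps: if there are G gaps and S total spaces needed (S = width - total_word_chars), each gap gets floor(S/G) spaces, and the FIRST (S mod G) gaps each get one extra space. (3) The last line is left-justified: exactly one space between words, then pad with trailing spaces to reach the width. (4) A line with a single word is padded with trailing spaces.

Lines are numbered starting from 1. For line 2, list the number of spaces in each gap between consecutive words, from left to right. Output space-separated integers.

Line 1: ['algorithm', 'data', 'draw'] (min_width=19, slack=0)
Line 2: ['happy', 'rice', 'wind'] (min_width=15, slack=4)
Line 3: ['music', 'orange', 'vector'] (min_width=19, slack=0)
Line 4: ['if', 'and', 'fire', 'content'] (min_width=19, slack=0)
Line 5: ['grass', 'desert'] (min_width=12, slack=7)

Answer: 3 3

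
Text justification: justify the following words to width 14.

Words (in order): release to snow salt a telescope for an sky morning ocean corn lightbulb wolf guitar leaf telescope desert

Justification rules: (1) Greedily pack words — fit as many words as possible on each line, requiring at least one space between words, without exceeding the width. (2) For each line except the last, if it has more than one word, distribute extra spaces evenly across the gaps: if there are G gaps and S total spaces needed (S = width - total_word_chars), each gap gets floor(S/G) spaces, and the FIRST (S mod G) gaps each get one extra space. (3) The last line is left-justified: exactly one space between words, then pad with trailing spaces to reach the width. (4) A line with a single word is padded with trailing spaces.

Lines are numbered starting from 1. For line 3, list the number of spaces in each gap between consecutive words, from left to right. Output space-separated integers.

Answer: 2

Derivation:
Line 1: ['release', 'to'] (min_width=10, slack=4)
Line 2: ['snow', 'salt', 'a'] (min_width=11, slack=3)
Line 3: ['telescope', 'for'] (min_width=13, slack=1)
Line 4: ['an', 'sky', 'morning'] (min_width=14, slack=0)
Line 5: ['ocean', 'corn'] (min_width=10, slack=4)
Line 6: ['lightbulb', 'wolf'] (min_width=14, slack=0)
Line 7: ['guitar', 'leaf'] (min_width=11, slack=3)
Line 8: ['telescope'] (min_width=9, slack=5)
Line 9: ['desert'] (min_width=6, slack=8)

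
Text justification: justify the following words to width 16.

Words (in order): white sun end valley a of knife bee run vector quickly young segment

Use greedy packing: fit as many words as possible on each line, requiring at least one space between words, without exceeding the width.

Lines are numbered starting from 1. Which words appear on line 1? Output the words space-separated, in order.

Answer: white sun end

Derivation:
Line 1: ['white', 'sun', 'end'] (min_width=13, slack=3)
Line 2: ['valley', 'a', 'of'] (min_width=11, slack=5)
Line 3: ['knife', 'bee', 'run'] (min_width=13, slack=3)
Line 4: ['vector', 'quickly'] (min_width=14, slack=2)
Line 5: ['young', 'segment'] (min_width=13, slack=3)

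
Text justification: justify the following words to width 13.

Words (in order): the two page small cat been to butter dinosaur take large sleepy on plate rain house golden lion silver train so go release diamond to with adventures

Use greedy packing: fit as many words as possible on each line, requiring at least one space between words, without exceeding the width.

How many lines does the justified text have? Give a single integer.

Line 1: ['the', 'two', 'page'] (min_width=12, slack=1)
Line 2: ['small', 'cat'] (min_width=9, slack=4)
Line 3: ['been', 'to'] (min_width=7, slack=6)
Line 4: ['butter'] (min_width=6, slack=7)
Line 5: ['dinosaur', 'take'] (min_width=13, slack=0)
Line 6: ['large', 'sleepy'] (min_width=12, slack=1)
Line 7: ['on', 'plate', 'rain'] (min_width=13, slack=0)
Line 8: ['house', 'golden'] (min_width=12, slack=1)
Line 9: ['lion', 'silver'] (min_width=11, slack=2)
Line 10: ['train', 'so', 'go'] (min_width=11, slack=2)
Line 11: ['release'] (min_width=7, slack=6)
Line 12: ['diamond', 'to'] (min_width=10, slack=3)
Line 13: ['with'] (min_width=4, slack=9)
Line 14: ['adventures'] (min_width=10, slack=3)
Total lines: 14

Answer: 14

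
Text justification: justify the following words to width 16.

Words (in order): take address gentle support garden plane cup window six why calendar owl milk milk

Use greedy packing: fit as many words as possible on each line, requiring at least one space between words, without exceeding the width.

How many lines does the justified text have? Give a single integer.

Answer: 6

Derivation:
Line 1: ['take', 'address'] (min_width=12, slack=4)
Line 2: ['gentle', 'support'] (min_width=14, slack=2)
Line 3: ['garden', 'plane', 'cup'] (min_width=16, slack=0)
Line 4: ['window', 'six', 'why'] (min_width=14, slack=2)
Line 5: ['calendar', 'owl'] (min_width=12, slack=4)
Line 6: ['milk', 'milk'] (min_width=9, slack=7)
Total lines: 6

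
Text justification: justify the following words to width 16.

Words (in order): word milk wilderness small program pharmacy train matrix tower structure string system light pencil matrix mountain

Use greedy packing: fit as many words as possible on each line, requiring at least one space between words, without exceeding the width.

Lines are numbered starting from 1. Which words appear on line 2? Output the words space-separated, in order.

Line 1: ['word', 'milk'] (min_width=9, slack=7)
Line 2: ['wilderness', 'small'] (min_width=16, slack=0)
Line 3: ['program', 'pharmacy'] (min_width=16, slack=0)
Line 4: ['train', 'matrix'] (min_width=12, slack=4)
Line 5: ['tower', 'structure'] (min_width=15, slack=1)
Line 6: ['string', 'system'] (min_width=13, slack=3)
Line 7: ['light', 'pencil'] (min_width=12, slack=4)
Line 8: ['matrix', 'mountain'] (min_width=15, slack=1)

Answer: wilderness small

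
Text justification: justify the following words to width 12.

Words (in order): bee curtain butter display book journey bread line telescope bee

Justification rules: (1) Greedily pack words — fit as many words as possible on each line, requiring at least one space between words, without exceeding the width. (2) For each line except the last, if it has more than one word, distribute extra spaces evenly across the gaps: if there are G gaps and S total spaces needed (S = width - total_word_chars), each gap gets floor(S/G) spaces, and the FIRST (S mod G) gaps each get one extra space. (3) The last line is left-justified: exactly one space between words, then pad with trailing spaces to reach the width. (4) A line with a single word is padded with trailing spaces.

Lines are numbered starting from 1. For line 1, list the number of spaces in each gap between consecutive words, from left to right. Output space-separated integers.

Answer: 2

Derivation:
Line 1: ['bee', 'curtain'] (min_width=11, slack=1)
Line 2: ['butter'] (min_width=6, slack=6)
Line 3: ['display', 'book'] (min_width=12, slack=0)
Line 4: ['journey'] (min_width=7, slack=5)
Line 5: ['bread', 'line'] (min_width=10, slack=2)
Line 6: ['telescope'] (min_width=9, slack=3)
Line 7: ['bee'] (min_width=3, slack=9)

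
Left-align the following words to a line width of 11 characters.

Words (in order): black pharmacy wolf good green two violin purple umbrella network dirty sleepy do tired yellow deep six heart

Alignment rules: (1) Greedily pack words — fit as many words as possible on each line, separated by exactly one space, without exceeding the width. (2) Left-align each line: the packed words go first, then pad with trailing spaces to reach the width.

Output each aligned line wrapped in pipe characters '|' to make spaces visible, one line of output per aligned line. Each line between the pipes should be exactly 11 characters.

Answer: |black      |
|pharmacy   |
|wolf good  |
|green two  |
|violin     |
|purple     |
|umbrella   |
|network    |
|dirty      |
|sleepy do  |
|tired      |
|yellow deep|
|six heart  |

Derivation:
Line 1: ['black'] (min_width=5, slack=6)
Line 2: ['pharmacy'] (min_width=8, slack=3)
Line 3: ['wolf', 'good'] (min_width=9, slack=2)
Line 4: ['green', 'two'] (min_width=9, slack=2)
Line 5: ['violin'] (min_width=6, slack=5)
Line 6: ['purple'] (min_width=6, slack=5)
Line 7: ['umbrella'] (min_width=8, slack=3)
Line 8: ['network'] (min_width=7, slack=4)
Line 9: ['dirty'] (min_width=5, slack=6)
Line 10: ['sleepy', 'do'] (min_width=9, slack=2)
Line 11: ['tired'] (min_width=5, slack=6)
Line 12: ['yellow', 'deep'] (min_width=11, slack=0)
Line 13: ['six', 'heart'] (min_width=9, slack=2)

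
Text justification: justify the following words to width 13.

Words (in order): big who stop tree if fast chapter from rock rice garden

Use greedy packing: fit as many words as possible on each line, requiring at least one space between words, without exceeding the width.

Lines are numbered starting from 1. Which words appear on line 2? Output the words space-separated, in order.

Line 1: ['big', 'who', 'stop'] (min_width=12, slack=1)
Line 2: ['tree', 'if', 'fast'] (min_width=12, slack=1)
Line 3: ['chapter', 'from'] (min_width=12, slack=1)
Line 4: ['rock', 'rice'] (min_width=9, slack=4)
Line 5: ['garden'] (min_width=6, slack=7)

Answer: tree if fast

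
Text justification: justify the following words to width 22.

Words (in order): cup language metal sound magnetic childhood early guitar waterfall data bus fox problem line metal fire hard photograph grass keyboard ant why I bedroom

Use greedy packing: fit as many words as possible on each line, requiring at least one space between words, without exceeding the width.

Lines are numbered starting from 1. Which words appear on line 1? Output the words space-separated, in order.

Line 1: ['cup', 'language', 'metal'] (min_width=18, slack=4)
Line 2: ['sound', 'magnetic'] (min_width=14, slack=8)
Line 3: ['childhood', 'early', 'guitar'] (min_width=22, slack=0)
Line 4: ['waterfall', 'data', 'bus', 'fox'] (min_width=22, slack=0)
Line 5: ['problem', 'line', 'metal'] (min_width=18, slack=4)
Line 6: ['fire', 'hard', 'photograph'] (min_width=20, slack=2)
Line 7: ['grass', 'keyboard', 'ant', 'why'] (min_width=22, slack=0)
Line 8: ['I', 'bedroom'] (min_width=9, slack=13)

Answer: cup language metal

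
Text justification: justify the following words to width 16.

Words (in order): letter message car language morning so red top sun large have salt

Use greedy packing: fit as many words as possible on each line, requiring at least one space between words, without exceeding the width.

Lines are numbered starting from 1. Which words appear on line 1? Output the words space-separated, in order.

Answer: letter message

Derivation:
Line 1: ['letter', 'message'] (min_width=14, slack=2)
Line 2: ['car', 'language'] (min_width=12, slack=4)
Line 3: ['morning', 'so', 'red'] (min_width=14, slack=2)
Line 4: ['top', 'sun', 'large'] (min_width=13, slack=3)
Line 5: ['have', 'salt'] (min_width=9, slack=7)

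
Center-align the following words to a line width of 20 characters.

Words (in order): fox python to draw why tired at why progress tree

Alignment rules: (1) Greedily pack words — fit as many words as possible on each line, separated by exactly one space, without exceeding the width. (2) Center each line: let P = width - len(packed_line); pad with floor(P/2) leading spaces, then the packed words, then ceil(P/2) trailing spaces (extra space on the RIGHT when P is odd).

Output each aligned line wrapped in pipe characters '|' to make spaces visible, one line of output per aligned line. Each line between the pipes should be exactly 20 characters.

Line 1: ['fox', 'python', 'to', 'draw'] (min_width=18, slack=2)
Line 2: ['why', 'tired', 'at', 'why'] (min_width=16, slack=4)
Line 3: ['progress', 'tree'] (min_width=13, slack=7)

Answer: | fox python to draw |
|  why tired at why  |
|   progress tree    |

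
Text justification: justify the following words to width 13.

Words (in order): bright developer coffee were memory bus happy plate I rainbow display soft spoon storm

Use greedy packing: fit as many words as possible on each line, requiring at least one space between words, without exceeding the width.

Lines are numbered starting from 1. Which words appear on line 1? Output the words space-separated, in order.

Answer: bright

Derivation:
Line 1: ['bright'] (min_width=6, slack=7)
Line 2: ['developer'] (min_width=9, slack=4)
Line 3: ['coffee', 'were'] (min_width=11, slack=2)
Line 4: ['memory', 'bus'] (min_width=10, slack=3)
Line 5: ['happy', 'plate', 'I'] (min_width=13, slack=0)
Line 6: ['rainbow'] (min_width=7, slack=6)
Line 7: ['display', 'soft'] (min_width=12, slack=1)
Line 8: ['spoon', 'storm'] (min_width=11, slack=2)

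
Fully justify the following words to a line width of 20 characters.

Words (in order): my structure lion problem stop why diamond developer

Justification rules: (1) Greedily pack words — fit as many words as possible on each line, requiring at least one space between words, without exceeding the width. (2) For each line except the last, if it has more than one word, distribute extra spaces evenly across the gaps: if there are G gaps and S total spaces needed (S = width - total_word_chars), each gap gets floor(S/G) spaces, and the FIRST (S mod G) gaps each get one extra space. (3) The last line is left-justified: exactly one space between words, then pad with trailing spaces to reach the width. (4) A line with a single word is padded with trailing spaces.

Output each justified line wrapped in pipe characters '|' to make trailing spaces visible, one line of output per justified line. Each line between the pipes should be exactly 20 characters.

Answer: |my   structure  lion|
|problem   stop   why|
|diamond developer   |

Derivation:
Line 1: ['my', 'structure', 'lion'] (min_width=17, slack=3)
Line 2: ['problem', 'stop', 'why'] (min_width=16, slack=4)
Line 3: ['diamond', 'developer'] (min_width=17, slack=3)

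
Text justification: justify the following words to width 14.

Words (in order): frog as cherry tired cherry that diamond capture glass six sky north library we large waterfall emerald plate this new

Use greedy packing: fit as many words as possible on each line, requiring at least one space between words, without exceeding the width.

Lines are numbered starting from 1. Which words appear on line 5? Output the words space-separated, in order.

Answer: six sky north

Derivation:
Line 1: ['frog', 'as', 'cherry'] (min_width=14, slack=0)
Line 2: ['tired', 'cherry'] (min_width=12, slack=2)
Line 3: ['that', 'diamond'] (min_width=12, slack=2)
Line 4: ['capture', 'glass'] (min_width=13, slack=1)
Line 5: ['six', 'sky', 'north'] (min_width=13, slack=1)
Line 6: ['library', 'we'] (min_width=10, slack=4)
Line 7: ['large'] (min_width=5, slack=9)
Line 8: ['waterfall'] (min_width=9, slack=5)
Line 9: ['emerald', 'plate'] (min_width=13, slack=1)
Line 10: ['this', 'new'] (min_width=8, slack=6)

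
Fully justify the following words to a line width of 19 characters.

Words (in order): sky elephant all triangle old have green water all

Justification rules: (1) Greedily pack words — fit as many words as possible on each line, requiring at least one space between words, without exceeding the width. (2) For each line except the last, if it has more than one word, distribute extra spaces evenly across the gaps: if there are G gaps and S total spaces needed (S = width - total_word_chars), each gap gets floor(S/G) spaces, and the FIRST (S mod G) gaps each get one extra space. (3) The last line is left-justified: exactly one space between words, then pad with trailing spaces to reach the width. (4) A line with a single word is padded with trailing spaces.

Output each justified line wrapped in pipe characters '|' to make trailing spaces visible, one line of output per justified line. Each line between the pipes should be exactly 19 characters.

Line 1: ['sky', 'elephant', 'all'] (min_width=16, slack=3)
Line 2: ['triangle', 'old', 'have'] (min_width=17, slack=2)
Line 3: ['green', 'water', 'all'] (min_width=15, slack=4)

Answer: |sky   elephant  all|
|triangle  old  have|
|green water all    |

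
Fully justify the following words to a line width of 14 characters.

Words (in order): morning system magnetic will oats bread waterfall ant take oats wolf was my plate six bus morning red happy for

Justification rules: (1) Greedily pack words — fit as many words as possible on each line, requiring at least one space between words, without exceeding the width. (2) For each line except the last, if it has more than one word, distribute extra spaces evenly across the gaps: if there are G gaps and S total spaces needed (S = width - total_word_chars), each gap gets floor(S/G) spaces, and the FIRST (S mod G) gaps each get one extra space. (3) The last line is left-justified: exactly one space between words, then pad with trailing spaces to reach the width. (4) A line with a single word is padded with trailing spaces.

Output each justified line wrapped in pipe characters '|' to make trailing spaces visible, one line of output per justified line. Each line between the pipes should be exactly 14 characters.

Line 1: ['morning', 'system'] (min_width=14, slack=0)
Line 2: ['magnetic', 'will'] (min_width=13, slack=1)
Line 3: ['oats', 'bread'] (min_width=10, slack=4)
Line 4: ['waterfall', 'ant'] (min_width=13, slack=1)
Line 5: ['take', 'oats', 'wolf'] (min_width=14, slack=0)
Line 6: ['was', 'my', 'plate'] (min_width=12, slack=2)
Line 7: ['six', 'bus'] (min_width=7, slack=7)
Line 8: ['morning', 'red'] (min_width=11, slack=3)
Line 9: ['happy', 'for'] (min_width=9, slack=5)

Answer: |morning system|
|magnetic  will|
|oats     bread|
|waterfall  ant|
|take oats wolf|
|was  my  plate|
|six        bus|
|morning    red|
|happy for     |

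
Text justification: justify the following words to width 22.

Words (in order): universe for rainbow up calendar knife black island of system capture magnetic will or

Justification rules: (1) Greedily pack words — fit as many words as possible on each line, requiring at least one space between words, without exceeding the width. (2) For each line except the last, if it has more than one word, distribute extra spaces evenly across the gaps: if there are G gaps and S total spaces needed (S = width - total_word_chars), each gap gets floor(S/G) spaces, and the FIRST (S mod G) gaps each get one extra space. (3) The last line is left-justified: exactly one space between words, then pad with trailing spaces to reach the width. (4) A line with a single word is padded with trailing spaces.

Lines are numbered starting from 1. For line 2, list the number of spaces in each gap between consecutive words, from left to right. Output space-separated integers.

Line 1: ['universe', 'for', 'rainbow'] (min_width=20, slack=2)
Line 2: ['up', 'calendar', 'knife'] (min_width=17, slack=5)
Line 3: ['black', 'island', 'of', 'system'] (min_width=22, slack=0)
Line 4: ['capture', 'magnetic', 'will'] (min_width=21, slack=1)
Line 5: ['or'] (min_width=2, slack=20)

Answer: 4 3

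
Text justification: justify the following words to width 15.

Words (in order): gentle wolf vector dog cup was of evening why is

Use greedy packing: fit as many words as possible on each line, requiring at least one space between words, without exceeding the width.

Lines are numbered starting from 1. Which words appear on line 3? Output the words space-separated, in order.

Answer: was of evening

Derivation:
Line 1: ['gentle', 'wolf'] (min_width=11, slack=4)
Line 2: ['vector', 'dog', 'cup'] (min_width=14, slack=1)
Line 3: ['was', 'of', 'evening'] (min_width=14, slack=1)
Line 4: ['why', 'is'] (min_width=6, slack=9)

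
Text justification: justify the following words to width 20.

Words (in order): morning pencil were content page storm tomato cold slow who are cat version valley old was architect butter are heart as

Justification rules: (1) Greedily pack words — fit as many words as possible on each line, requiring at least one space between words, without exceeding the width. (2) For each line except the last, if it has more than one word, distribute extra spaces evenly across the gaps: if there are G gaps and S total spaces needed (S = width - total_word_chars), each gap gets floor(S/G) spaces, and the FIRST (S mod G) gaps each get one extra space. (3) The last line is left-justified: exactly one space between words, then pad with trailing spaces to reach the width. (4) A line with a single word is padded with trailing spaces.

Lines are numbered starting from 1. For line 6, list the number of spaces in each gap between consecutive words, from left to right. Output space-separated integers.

Answer: 1 1

Derivation:
Line 1: ['morning', 'pencil', 'were'] (min_width=19, slack=1)
Line 2: ['content', 'page', 'storm'] (min_width=18, slack=2)
Line 3: ['tomato', 'cold', 'slow', 'who'] (min_width=20, slack=0)
Line 4: ['are', 'cat', 'version'] (min_width=15, slack=5)
Line 5: ['valley', 'old', 'was'] (min_width=14, slack=6)
Line 6: ['architect', 'butter', 'are'] (min_width=20, slack=0)
Line 7: ['heart', 'as'] (min_width=8, slack=12)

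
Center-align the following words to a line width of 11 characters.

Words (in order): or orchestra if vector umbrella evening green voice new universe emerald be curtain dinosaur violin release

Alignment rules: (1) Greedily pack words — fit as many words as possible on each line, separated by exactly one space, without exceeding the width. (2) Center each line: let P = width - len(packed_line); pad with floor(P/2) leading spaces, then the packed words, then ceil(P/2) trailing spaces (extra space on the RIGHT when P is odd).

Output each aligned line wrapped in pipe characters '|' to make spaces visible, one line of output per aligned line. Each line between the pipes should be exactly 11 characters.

Line 1: ['or'] (min_width=2, slack=9)
Line 2: ['orchestra'] (min_width=9, slack=2)
Line 3: ['if', 'vector'] (min_width=9, slack=2)
Line 4: ['umbrella'] (min_width=8, slack=3)
Line 5: ['evening'] (min_width=7, slack=4)
Line 6: ['green', 'voice'] (min_width=11, slack=0)
Line 7: ['new'] (min_width=3, slack=8)
Line 8: ['universe'] (min_width=8, slack=3)
Line 9: ['emerald', 'be'] (min_width=10, slack=1)
Line 10: ['curtain'] (min_width=7, slack=4)
Line 11: ['dinosaur'] (min_width=8, slack=3)
Line 12: ['violin'] (min_width=6, slack=5)
Line 13: ['release'] (min_width=7, slack=4)

Answer: |    or     |
| orchestra |
| if vector |
| umbrella  |
|  evening  |
|green voice|
|    new    |
| universe  |
|emerald be |
|  curtain  |
| dinosaur  |
|  violin   |
|  release  |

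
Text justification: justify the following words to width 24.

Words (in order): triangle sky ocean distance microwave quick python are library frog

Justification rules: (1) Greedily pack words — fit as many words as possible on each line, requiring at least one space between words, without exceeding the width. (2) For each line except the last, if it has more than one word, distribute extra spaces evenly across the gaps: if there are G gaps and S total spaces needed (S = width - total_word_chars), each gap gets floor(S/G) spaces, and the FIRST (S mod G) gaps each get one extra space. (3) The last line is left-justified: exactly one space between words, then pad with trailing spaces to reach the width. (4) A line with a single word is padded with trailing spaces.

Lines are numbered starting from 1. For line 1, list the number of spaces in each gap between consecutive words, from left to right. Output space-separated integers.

Line 1: ['triangle', 'sky', 'ocean'] (min_width=18, slack=6)
Line 2: ['distance', 'microwave', 'quick'] (min_width=24, slack=0)
Line 3: ['python', 'are', 'library', 'frog'] (min_width=23, slack=1)

Answer: 4 4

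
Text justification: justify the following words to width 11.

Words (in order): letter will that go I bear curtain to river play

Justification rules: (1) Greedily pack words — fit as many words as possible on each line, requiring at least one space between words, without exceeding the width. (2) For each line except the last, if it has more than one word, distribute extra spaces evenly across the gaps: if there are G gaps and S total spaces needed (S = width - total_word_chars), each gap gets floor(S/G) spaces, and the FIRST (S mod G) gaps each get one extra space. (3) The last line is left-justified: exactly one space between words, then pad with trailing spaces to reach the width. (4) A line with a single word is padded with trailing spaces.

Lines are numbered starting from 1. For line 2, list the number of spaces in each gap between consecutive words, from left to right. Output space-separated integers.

Answer: 2 2

Derivation:
Line 1: ['letter', 'will'] (min_width=11, slack=0)
Line 2: ['that', 'go', 'I'] (min_width=9, slack=2)
Line 3: ['bear'] (min_width=4, slack=7)
Line 4: ['curtain', 'to'] (min_width=10, slack=1)
Line 5: ['river', 'play'] (min_width=10, slack=1)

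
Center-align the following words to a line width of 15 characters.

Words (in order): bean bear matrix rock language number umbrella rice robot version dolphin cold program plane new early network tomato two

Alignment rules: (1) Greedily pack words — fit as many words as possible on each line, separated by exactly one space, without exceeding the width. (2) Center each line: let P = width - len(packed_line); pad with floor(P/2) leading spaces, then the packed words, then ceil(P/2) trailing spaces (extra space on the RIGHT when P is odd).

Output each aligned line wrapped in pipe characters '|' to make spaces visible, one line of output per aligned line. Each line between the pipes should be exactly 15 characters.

Answer: |   bean bear   |
|  matrix rock  |
|language number|
| umbrella rice |
| robot version |
| dolphin cold  |
| program plane |
|   new early   |
|network tomato |
|      two      |

Derivation:
Line 1: ['bean', 'bear'] (min_width=9, slack=6)
Line 2: ['matrix', 'rock'] (min_width=11, slack=4)
Line 3: ['language', 'number'] (min_width=15, slack=0)
Line 4: ['umbrella', 'rice'] (min_width=13, slack=2)
Line 5: ['robot', 'version'] (min_width=13, slack=2)
Line 6: ['dolphin', 'cold'] (min_width=12, slack=3)
Line 7: ['program', 'plane'] (min_width=13, slack=2)
Line 8: ['new', 'early'] (min_width=9, slack=6)
Line 9: ['network', 'tomato'] (min_width=14, slack=1)
Line 10: ['two'] (min_width=3, slack=12)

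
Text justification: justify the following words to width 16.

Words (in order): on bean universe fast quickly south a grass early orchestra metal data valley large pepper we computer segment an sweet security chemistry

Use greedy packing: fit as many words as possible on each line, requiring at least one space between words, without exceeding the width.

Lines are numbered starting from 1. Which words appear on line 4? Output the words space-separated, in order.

Line 1: ['on', 'bean', 'universe'] (min_width=16, slack=0)
Line 2: ['fast', 'quickly'] (min_width=12, slack=4)
Line 3: ['south', 'a', 'grass'] (min_width=13, slack=3)
Line 4: ['early', 'orchestra'] (min_width=15, slack=1)
Line 5: ['metal', 'data'] (min_width=10, slack=6)
Line 6: ['valley', 'large'] (min_width=12, slack=4)
Line 7: ['pepper', 'we'] (min_width=9, slack=7)
Line 8: ['computer', 'segment'] (min_width=16, slack=0)
Line 9: ['an', 'sweet'] (min_width=8, slack=8)
Line 10: ['security'] (min_width=8, slack=8)
Line 11: ['chemistry'] (min_width=9, slack=7)

Answer: early orchestra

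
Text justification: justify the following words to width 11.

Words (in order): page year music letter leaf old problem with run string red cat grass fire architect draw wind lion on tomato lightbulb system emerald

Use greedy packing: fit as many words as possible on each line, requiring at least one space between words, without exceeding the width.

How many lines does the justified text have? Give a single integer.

Line 1: ['page', 'year'] (min_width=9, slack=2)
Line 2: ['music'] (min_width=5, slack=6)
Line 3: ['letter', 'leaf'] (min_width=11, slack=0)
Line 4: ['old', 'problem'] (min_width=11, slack=0)
Line 5: ['with', 'run'] (min_width=8, slack=3)
Line 6: ['string', 'red'] (min_width=10, slack=1)
Line 7: ['cat', 'grass'] (min_width=9, slack=2)
Line 8: ['fire'] (min_width=4, slack=7)
Line 9: ['architect'] (min_width=9, slack=2)
Line 10: ['draw', 'wind'] (min_width=9, slack=2)
Line 11: ['lion', 'on'] (min_width=7, slack=4)
Line 12: ['tomato'] (min_width=6, slack=5)
Line 13: ['lightbulb'] (min_width=9, slack=2)
Line 14: ['system'] (min_width=6, slack=5)
Line 15: ['emerald'] (min_width=7, slack=4)
Total lines: 15

Answer: 15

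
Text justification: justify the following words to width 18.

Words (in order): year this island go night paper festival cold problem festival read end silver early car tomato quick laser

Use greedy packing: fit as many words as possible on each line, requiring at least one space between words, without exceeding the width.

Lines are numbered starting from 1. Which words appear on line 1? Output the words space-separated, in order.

Line 1: ['year', 'this', 'island'] (min_width=16, slack=2)
Line 2: ['go', 'night', 'paper'] (min_width=14, slack=4)
Line 3: ['festival', 'cold'] (min_width=13, slack=5)
Line 4: ['problem', 'festival'] (min_width=16, slack=2)
Line 5: ['read', 'end', 'silver'] (min_width=15, slack=3)
Line 6: ['early', 'car', 'tomato'] (min_width=16, slack=2)
Line 7: ['quick', 'laser'] (min_width=11, slack=7)

Answer: year this island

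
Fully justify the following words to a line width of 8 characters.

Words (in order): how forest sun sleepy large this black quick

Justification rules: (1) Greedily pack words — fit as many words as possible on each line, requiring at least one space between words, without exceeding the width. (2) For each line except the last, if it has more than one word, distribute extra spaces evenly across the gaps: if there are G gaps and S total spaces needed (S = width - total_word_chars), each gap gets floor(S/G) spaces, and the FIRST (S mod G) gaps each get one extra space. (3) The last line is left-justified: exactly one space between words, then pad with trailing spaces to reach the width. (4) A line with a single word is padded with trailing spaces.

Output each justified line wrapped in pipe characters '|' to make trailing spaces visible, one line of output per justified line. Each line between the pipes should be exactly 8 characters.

Answer: |how     |
|forest  |
|sun     |
|sleepy  |
|large   |
|this    |
|black   |
|quick   |

Derivation:
Line 1: ['how'] (min_width=3, slack=5)
Line 2: ['forest'] (min_width=6, slack=2)
Line 3: ['sun'] (min_width=3, slack=5)
Line 4: ['sleepy'] (min_width=6, slack=2)
Line 5: ['large'] (min_width=5, slack=3)
Line 6: ['this'] (min_width=4, slack=4)
Line 7: ['black'] (min_width=5, slack=3)
Line 8: ['quick'] (min_width=5, slack=3)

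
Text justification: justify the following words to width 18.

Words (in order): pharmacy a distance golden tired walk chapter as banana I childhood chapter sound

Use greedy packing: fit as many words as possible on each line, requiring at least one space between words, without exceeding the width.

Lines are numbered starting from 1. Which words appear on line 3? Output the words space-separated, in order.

Answer: tired walk chapter

Derivation:
Line 1: ['pharmacy', 'a'] (min_width=10, slack=8)
Line 2: ['distance', 'golden'] (min_width=15, slack=3)
Line 3: ['tired', 'walk', 'chapter'] (min_width=18, slack=0)
Line 4: ['as', 'banana', 'I'] (min_width=11, slack=7)
Line 5: ['childhood', 'chapter'] (min_width=17, slack=1)
Line 6: ['sound'] (min_width=5, slack=13)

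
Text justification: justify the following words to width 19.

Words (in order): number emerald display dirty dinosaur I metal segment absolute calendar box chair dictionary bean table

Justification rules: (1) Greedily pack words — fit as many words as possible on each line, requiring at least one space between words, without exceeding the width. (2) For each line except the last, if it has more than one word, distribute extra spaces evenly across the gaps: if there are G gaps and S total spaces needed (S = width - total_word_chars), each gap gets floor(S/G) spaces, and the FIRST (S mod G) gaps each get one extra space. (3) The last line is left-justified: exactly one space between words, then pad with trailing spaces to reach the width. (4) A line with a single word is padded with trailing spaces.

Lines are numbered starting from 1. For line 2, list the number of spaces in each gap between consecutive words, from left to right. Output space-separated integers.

Answer: 7

Derivation:
Line 1: ['number', 'emerald'] (min_width=14, slack=5)
Line 2: ['display', 'dirty'] (min_width=13, slack=6)
Line 3: ['dinosaur', 'I', 'metal'] (min_width=16, slack=3)
Line 4: ['segment', 'absolute'] (min_width=16, slack=3)
Line 5: ['calendar', 'box', 'chair'] (min_width=18, slack=1)
Line 6: ['dictionary', 'bean'] (min_width=15, slack=4)
Line 7: ['table'] (min_width=5, slack=14)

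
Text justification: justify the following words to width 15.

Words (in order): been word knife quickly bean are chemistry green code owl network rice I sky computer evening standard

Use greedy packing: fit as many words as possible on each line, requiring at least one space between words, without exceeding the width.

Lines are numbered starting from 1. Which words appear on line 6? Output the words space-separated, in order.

Line 1: ['been', 'word', 'knife'] (min_width=15, slack=0)
Line 2: ['quickly', 'bean'] (min_width=12, slack=3)
Line 3: ['are', 'chemistry'] (min_width=13, slack=2)
Line 4: ['green', 'code', 'owl'] (min_width=14, slack=1)
Line 5: ['network', 'rice', 'I'] (min_width=14, slack=1)
Line 6: ['sky', 'computer'] (min_width=12, slack=3)
Line 7: ['evening'] (min_width=7, slack=8)
Line 8: ['standard'] (min_width=8, slack=7)

Answer: sky computer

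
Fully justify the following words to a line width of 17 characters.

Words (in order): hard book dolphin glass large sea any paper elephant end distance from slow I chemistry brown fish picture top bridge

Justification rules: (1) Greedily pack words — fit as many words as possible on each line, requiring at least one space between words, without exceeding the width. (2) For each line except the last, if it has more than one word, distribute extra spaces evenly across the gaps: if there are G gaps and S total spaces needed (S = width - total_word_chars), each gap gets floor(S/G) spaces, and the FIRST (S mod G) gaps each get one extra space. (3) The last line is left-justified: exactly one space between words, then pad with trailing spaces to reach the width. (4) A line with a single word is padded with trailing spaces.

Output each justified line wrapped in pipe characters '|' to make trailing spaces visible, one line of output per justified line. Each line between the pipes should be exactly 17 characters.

Answer: |hard book dolphin|
|glass  large  sea|
|any         paper|
|elephant      end|
|distance     from|
|slow  I chemistry|
|brown        fish|
|picture       top|
|bridge           |

Derivation:
Line 1: ['hard', 'book', 'dolphin'] (min_width=17, slack=0)
Line 2: ['glass', 'large', 'sea'] (min_width=15, slack=2)
Line 3: ['any', 'paper'] (min_width=9, slack=8)
Line 4: ['elephant', 'end'] (min_width=12, slack=5)
Line 5: ['distance', 'from'] (min_width=13, slack=4)
Line 6: ['slow', 'I', 'chemistry'] (min_width=16, slack=1)
Line 7: ['brown', 'fish'] (min_width=10, slack=7)
Line 8: ['picture', 'top'] (min_width=11, slack=6)
Line 9: ['bridge'] (min_width=6, slack=11)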